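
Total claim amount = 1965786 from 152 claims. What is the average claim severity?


severity = total / number
= 1965786 / 152
= 12932.8026


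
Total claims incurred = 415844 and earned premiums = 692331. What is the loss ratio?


Loss ratio = claims / premiums
= 415844 / 692331
= 0.6006


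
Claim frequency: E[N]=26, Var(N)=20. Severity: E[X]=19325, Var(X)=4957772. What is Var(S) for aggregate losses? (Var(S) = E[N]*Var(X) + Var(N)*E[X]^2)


Var(S) = E[N]*Var(X) + Var(N)*E[X]^2
= 26*4957772 + 20*19325^2
= 128902072 + 7469112500
= 7.5980e+09


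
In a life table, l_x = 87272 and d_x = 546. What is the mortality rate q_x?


q_x = d_x / l_x
= 546 / 87272
= 0.0063


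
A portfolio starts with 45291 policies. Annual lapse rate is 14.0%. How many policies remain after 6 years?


remaining = initial * (1 - lapse)^years
= 45291 * (1 - 0.14)^6
= 45291 * 0.404567
= 18323.2546


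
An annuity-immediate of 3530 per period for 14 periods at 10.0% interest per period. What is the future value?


FV = PMT * ((1+i)^n - 1) / i
= 3530 * ((1.1)^14 - 1) / 0.1
= 3530 * (3.797498 - 1) / 0.1
= 98751.6913


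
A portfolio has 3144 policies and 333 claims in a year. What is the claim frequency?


frequency = claims / policies
= 333 / 3144
= 0.1059


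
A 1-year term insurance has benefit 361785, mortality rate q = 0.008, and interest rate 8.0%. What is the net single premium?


NSP = benefit * q * v
v = 1/(1+i) = 0.925926
NSP = 361785 * 0.008 * 0.925926
= 2679.8889


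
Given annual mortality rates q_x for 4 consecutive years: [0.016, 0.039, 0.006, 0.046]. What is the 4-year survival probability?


p_k = 1 - q_k for each year
Survival = product of (1 - q_k)
= 0.984 * 0.961 * 0.994 * 0.954
= 0.8967


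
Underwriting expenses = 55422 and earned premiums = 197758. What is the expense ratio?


Expense ratio = expenses / premiums
= 55422 / 197758
= 0.2803


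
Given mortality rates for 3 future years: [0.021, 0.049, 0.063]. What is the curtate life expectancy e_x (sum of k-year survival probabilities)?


e_x = sum_{k=1}^{n} k_p_x
k_p_x values:
  1_p_x = 0.979
  2_p_x = 0.931029
  3_p_x = 0.872374
e_x = 2.7824


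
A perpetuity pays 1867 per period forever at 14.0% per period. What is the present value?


PV = PMT / i
= 1867 / 0.14
= 13335.7143


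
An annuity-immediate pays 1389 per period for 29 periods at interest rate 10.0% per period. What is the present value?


PV = PMT * (1 - (1+i)^(-n)) / i
= 1389 * (1 - (1+0.1)^(-29)) / 0.1
= 1389 * (1 - 0.063039) / 0.1
= 1389 * 9.369606
= 13014.3826


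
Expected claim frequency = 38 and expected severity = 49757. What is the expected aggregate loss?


E[S] = E[N] * E[X]
= 38 * 49757
= 1.8908e+06


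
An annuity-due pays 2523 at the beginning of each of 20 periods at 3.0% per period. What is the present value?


PV_due = PMT * (1-(1+i)^(-n))/i * (1+i)
PV_immediate = 37535.8691
PV_due = 37535.8691 * 1.03
= 38661.9451


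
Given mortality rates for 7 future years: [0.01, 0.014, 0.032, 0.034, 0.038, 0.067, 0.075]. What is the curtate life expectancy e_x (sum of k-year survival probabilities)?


e_x = sum_{k=1}^{n} k_p_x
k_p_x values:
  1_p_x = 0.99
  2_p_x = 0.97614
  3_p_x = 0.944904
  4_p_x = 0.912777
  5_p_x = 0.878091
  6_p_x = 0.819259
  7_p_x = 0.757815
e_x = 6.279


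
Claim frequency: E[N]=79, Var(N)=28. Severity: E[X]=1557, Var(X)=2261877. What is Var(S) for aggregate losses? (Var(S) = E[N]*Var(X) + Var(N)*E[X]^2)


Var(S) = E[N]*Var(X) + Var(N)*E[X]^2
= 79*2261877 + 28*1557^2
= 178688283 + 67878972
= 2.4657e+08


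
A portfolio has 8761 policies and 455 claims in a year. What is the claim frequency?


frequency = claims / policies
= 455 / 8761
= 0.0519


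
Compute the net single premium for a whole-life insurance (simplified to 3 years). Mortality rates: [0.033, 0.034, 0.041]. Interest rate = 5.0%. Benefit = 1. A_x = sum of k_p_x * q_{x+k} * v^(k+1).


v = 0.952381
Year 0: k_p_x=1.0, q=0.033, term=0.031429
Year 1: k_p_x=0.967, q=0.034, term=0.029821
Year 2: k_p_x=0.934122, q=0.041, term=0.033084
A_x = 0.0943


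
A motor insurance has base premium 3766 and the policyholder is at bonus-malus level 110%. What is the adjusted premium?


adjusted = base * BM_level / 100
= 3766 * 110 / 100
= 3766 * 1.1
= 4142.6


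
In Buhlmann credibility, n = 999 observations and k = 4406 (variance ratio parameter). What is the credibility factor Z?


Z = n / (n + k)
= 999 / (999 + 4406)
= 999 / 5405
= 0.1848


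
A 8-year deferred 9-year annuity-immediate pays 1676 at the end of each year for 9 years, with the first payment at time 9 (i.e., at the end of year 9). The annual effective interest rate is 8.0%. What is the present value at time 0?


PV at time 8 of the 9-year annuity-immediate:
a_n = 1676 * (1-(1+0.08)^(-9))/0.08 = 10469.7841
Discount back 8 years to time 0:
PV = 10469.7841 * (1+0.08)^(-8)
= 10469.7841 * 0.540269
= 5656.4986


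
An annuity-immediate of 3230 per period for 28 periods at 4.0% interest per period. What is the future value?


FV = PMT * ((1+i)^n - 1) / i
= 3230 * ((1.04)^28 - 1) / 0.04
= 3230 * (2.998703 - 1) / 0.04
= 161395.293


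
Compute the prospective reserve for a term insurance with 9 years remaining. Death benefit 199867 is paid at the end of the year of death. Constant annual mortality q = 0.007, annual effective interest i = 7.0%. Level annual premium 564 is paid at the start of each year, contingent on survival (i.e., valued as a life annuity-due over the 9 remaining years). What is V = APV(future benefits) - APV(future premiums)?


v = 1/(1+i) = 0.934579
APV(future benefits) per unit = sum_{k=0}^{8} k_p_x * q * v^(k+1) = 0.04449
APV(future benefits) = 199867 * 0.04449 = 8892.0845
Life annuity-due factor ä_{x:9} = sum_{k=0}^{8} k_p_x * v^k = 6.800616
APV(future premiums) = 564 * 6.800616 = 3835.5472
V = 8892.0845 - 3835.5472
= 5056.5373


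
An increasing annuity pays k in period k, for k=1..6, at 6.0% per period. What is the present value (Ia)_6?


(Ia)_n = sum_{k=1}^{n} k * v^k, v = 1/(1+i)
v = 0.943396
Sum computed term by term:
(Ia)_6 = 16.3767


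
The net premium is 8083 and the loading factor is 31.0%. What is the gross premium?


Gross = net * (1 + loading)
= 8083 * (1 + 0.31)
= 8083 * 1.31
= 10588.73


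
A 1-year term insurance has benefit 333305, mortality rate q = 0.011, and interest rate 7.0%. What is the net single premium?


NSP = benefit * q * v
v = 1/(1+i) = 0.934579
NSP = 333305 * 0.011 * 0.934579
= 3426.5


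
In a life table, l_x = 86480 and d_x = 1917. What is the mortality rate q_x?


q_x = d_x / l_x
= 1917 / 86480
= 0.0222


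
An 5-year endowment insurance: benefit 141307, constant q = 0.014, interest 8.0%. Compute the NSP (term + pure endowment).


Term component = 7697.3098
Pure endowment = 5_p_x * v^5 * benefit = 0.931933 * 0.680583 * 141307 = 89625.0629
NSP = 97322.3727


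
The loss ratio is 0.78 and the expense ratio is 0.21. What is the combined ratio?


Combined ratio = loss ratio + expense ratio
= 0.78 + 0.21
= 0.99


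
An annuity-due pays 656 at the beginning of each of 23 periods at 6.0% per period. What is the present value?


PV_due = PMT * (1-(1+i)^(-n))/i * (1+i)
PV_immediate = 8071.0166
PV_due = 8071.0166 * 1.06
= 8555.2776


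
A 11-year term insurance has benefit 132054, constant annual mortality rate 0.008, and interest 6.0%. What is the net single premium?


NSP = benefit * sum_{k=0}^{n-1} k_p_x * q * v^(k+1)
With constant q=0.008, v=0.943396
Sum = 0.060913
NSP = 132054 * 0.060913
= 8043.7864


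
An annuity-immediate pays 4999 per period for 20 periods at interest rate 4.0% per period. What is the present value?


PV = PMT * (1 - (1+i)^(-n)) / i
= 4999 * (1 - (1+0.04)^(-20)) / 0.04
= 4999 * (1 - 0.456387) / 0.04
= 4999 * 13.590326
= 67938.0414


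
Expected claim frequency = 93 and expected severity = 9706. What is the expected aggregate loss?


E[S] = E[N] * E[X]
= 93 * 9706
= 902658


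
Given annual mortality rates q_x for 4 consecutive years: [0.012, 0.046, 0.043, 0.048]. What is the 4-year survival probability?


p_k = 1 - q_k for each year
Survival = product of (1 - q_k)
= 0.988 * 0.954 * 0.957 * 0.952
= 0.8587


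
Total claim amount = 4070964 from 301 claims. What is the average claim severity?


severity = total / number
= 4070964 / 301
= 13524.7973


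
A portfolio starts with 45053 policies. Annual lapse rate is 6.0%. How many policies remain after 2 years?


remaining = initial * (1 - lapse)^years
= 45053 * (1 - 0.06)^2
= 45053 * 0.8836
= 39808.8308


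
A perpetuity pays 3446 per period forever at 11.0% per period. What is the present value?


PV = PMT / i
= 3446 / 0.11
= 31327.2727


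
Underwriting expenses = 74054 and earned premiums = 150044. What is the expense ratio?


Expense ratio = expenses / premiums
= 74054 / 150044
= 0.4935


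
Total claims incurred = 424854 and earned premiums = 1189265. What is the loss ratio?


Loss ratio = claims / premiums
= 424854 / 1189265
= 0.3572


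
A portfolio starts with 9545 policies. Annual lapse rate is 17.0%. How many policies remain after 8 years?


remaining = initial * (1 - lapse)^years
= 9545 * (1 - 0.17)^8
= 9545 * 0.225229
= 2149.8129


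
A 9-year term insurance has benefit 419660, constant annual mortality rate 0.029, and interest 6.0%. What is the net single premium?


NSP = benefit * sum_{k=0}^{n-1} k_p_x * q * v^(k+1)
With constant q=0.029, v=0.943396
Sum = 0.177854
NSP = 419660 * 0.177854
= 74638.2486


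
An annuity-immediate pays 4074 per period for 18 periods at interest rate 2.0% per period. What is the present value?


PV = PMT * (1 - (1+i)^(-n)) / i
= 4074 * (1 - (1+0.02)^(-18)) / 0.02
= 4074 * (1 - 0.700159) / 0.02
= 4074 * 14.992031
= 61077.5353


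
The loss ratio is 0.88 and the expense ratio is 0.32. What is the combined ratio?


Combined ratio = loss ratio + expense ratio
= 0.88 + 0.32
= 1.2


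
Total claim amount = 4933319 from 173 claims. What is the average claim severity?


severity = total / number
= 4933319 / 173
= 28516.2948


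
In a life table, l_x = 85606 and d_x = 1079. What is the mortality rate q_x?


q_x = d_x / l_x
= 1079 / 85606
= 0.0126


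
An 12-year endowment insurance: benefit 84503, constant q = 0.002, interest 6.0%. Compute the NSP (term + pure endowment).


Term component = 1403.3701
Pure endowment = 12_p_x * v^12 * benefit = 0.976262 * 0.496969 * 84503 = 40998.5257
NSP = 42401.8958


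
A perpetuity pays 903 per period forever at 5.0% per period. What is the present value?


PV = PMT / i
= 903 / 0.05
= 18060.0


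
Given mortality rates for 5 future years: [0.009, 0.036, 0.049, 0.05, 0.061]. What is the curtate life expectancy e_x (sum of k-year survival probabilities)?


e_x = sum_{k=1}^{n} k_p_x
k_p_x values:
  1_p_x = 0.991
  2_p_x = 0.955324
  3_p_x = 0.908513
  4_p_x = 0.863087
  5_p_x = 0.810439
e_x = 4.5284


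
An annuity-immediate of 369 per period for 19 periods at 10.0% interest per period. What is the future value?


FV = PMT * ((1+i)^n - 1) / i
= 369 * ((1.1)^19 - 1) / 0.1
= 369 * (6.115909 - 1) / 0.1
= 18877.7044


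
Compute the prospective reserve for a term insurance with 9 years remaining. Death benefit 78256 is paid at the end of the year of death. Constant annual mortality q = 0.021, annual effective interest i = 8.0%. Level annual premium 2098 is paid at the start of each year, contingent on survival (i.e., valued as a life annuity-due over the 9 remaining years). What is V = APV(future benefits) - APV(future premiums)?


v = 1/(1+i) = 0.925926
APV(future benefits) per unit = sum_{k=0}^{8} k_p_x * q * v^(k+1) = 0.121994
APV(future benefits) = 78256 * 0.121994 = 9546.7663
Life annuity-due factor ä_{x:9} = sum_{k=0}^{8} k_p_x * v^k = 6.27398
APV(future premiums) = 2098 * 6.27398 = 13162.8094
V = 9546.7663 - 13162.8094
= -3616.0431


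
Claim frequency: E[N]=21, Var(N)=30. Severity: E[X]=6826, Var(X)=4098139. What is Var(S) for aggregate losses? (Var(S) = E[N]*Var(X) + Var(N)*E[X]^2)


Var(S) = E[N]*Var(X) + Var(N)*E[X]^2
= 21*4098139 + 30*6826^2
= 86060919 + 1397828280
= 1.4839e+09


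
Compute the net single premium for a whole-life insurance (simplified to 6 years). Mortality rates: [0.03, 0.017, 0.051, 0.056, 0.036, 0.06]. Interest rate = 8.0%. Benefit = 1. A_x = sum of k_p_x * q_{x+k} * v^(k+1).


v = 0.925926
Year 0: k_p_x=1.0, q=0.03, term=0.027778
Year 1: k_p_x=0.97, q=0.017, term=0.014138
Year 2: k_p_x=0.95351, q=0.051, term=0.038603
Year 3: k_p_x=0.904881, q=0.056, term=0.037246
Year 4: k_p_x=0.854208, q=0.036, term=0.020929
Year 5: k_p_x=0.823456, q=0.06, term=0.031135
A_x = 0.1698


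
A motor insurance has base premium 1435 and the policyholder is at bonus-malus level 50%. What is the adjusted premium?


adjusted = base * BM_level / 100
= 1435 * 50 / 100
= 1435 * 0.5
= 717.5


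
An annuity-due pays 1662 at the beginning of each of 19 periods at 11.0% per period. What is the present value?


PV_due = PMT * (1-(1+i)^(-n))/i * (1+i)
PV_immediate = 13028.907
PV_due = 13028.907 * 1.11
= 14462.0867


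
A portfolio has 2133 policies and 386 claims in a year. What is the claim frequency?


frequency = claims / policies
= 386 / 2133
= 0.181


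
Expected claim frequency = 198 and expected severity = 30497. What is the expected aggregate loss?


E[S] = E[N] * E[X]
= 198 * 30497
= 6.0384e+06


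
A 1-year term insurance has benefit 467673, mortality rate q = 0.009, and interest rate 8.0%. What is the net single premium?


NSP = benefit * q * v
v = 1/(1+i) = 0.925926
NSP = 467673 * 0.009 * 0.925926
= 3897.275


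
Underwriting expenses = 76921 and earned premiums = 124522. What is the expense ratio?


Expense ratio = expenses / premiums
= 76921 / 124522
= 0.6177


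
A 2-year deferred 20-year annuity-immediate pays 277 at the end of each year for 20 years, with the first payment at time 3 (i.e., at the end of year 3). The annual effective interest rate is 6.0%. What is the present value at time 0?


PV at time 2 of the 20-year annuity-immediate:
a_n = 277 * (1-(1+0.06)^(-20))/0.06 = 3177.1682
Discount back 2 years to time 0:
PV = 3177.1682 * (1+0.06)^(-2)
= 3177.1682 * 0.889996
= 2827.6684


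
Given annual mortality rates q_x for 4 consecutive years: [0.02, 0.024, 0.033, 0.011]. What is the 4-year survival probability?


p_k = 1 - q_k for each year
Survival = product of (1 - q_k)
= 0.98 * 0.976 * 0.967 * 0.989
= 0.9147


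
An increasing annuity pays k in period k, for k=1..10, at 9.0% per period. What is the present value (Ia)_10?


(Ia)_n = sum_{k=1}^{n} k * v^k, v = 1/(1+i)
v = 0.917431
Sum computed term by term:
(Ia)_10 = 30.7904


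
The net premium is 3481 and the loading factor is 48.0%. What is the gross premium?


Gross = net * (1 + loading)
= 3481 * (1 + 0.48)
= 3481 * 1.48
= 5151.88


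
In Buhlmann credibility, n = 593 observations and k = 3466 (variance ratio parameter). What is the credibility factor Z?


Z = n / (n + k)
= 593 / (593 + 3466)
= 593 / 4059
= 0.1461


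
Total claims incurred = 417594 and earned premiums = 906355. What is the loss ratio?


Loss ratio = claims / premiums
= 417594 / 906355
= 0.4607


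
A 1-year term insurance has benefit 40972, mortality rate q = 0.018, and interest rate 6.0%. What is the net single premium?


NSP = benefit * q * v
v = 1/(1+i) = 0.943396
NSP = 40972 * 0.018 * 0.943396
= 695.7509


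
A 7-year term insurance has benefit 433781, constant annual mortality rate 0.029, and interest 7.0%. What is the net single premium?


NSP = benefit * sum_{k=0}^{n-1} k_p_x * q * v^(k+1)
With constant q=0.029, v=0.934579
Sum = 0.144469
NSP = 433781 * 0.144469
= 62667.8101


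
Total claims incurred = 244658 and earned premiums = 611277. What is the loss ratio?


Loss ratio = claims / premiums
= 244658 / 611277
= 0.4002


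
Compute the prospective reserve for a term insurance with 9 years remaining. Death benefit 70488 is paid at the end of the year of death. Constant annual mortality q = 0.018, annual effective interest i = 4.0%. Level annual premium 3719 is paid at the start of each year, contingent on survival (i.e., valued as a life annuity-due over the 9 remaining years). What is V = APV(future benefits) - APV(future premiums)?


v = 1/(1+i) = 0.961538
APV(future benefits) per unit = sum_{k=0}^{8} k_p_x * q * v^(k+1) = 0.125185
APV(future benefits) = 70488 * 0.125185 = 8824.0078
Life annuity-due factor ä_{x:9} = sum_{k=0}^{8} k_p_x * v^k = 7.232885
APV(future premiums) = 3719 * 7.232885 = 26899.0975
V = 8824.0078 - 26899.0975
= -18075.0896


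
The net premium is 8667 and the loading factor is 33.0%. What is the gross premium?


Gross = net * (1 + loading)
= 8667 * (1 + 0.33)
= 8667 * 1.33
= 11527.11


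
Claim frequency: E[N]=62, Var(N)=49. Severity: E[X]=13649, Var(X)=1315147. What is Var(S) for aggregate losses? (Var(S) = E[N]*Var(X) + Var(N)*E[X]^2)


Var(S) = E[N]*Var(X) + Var(N)*E[X]^2
= 62*1315147 + 49*13649^2
= 81539114 + 9128464849
= 9.2100e+09


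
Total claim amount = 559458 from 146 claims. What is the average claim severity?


severity = total / number
= 559458 / 146
= 3831.9041


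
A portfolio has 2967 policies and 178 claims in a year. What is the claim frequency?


frequency = claims / policies
= 178 / 2967
= 0.06


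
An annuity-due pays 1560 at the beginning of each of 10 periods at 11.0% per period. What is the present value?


PV_due = PMT * (1-(1+i)^(-n))/i * (1+i)
PV_immediate = 9187.2019
PV_due = 9187.2019 * 1.11
= 10197.7942


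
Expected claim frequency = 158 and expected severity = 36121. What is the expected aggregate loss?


E[S] = E[N] * E[X]
= 158 * 36121
= 5.7071e+06


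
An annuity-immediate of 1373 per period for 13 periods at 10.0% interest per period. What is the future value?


FV = PMT * ((1+i)^n - 1) / i
= 1373 * ((1.1)^13 - 1) / 0.1
= 1373 * (3.452271 - 1) / 0.1
= 33669.6838


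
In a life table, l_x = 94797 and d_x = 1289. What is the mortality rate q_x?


q_x = d_x / l_x
= 1289 / 94797
= 0.0136


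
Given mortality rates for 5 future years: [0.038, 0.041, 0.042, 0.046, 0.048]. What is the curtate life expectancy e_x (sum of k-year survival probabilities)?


e_x = sum_{k=1}^{n} k_p_x
k_p_x values:
  1_p_x = 0.962
  2_p_x = 0.922558
  3_p_x = 0.883811
  4_p_x = 0.843155
  5_p_x = 0.802684
e_x = 4.4142


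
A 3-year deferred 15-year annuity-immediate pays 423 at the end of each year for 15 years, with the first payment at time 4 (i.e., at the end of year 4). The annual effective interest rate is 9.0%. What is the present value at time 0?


PV at time 3 of the 15-year annuity-immediate:
a_n = 423 * (1-(1+0.09)^(-15))/0.09 = 3409.6712
Discount back 3 years to time 0:
PV = 3409.6712 * (1+0.09)^(-3)
= 3409.6712 * 0.772183
= 2632.8918


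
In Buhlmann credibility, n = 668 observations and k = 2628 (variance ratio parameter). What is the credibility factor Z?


Z = n / (n + k)
= 668 / (668 + 2628)
= 668 / 3296
= 0.2027


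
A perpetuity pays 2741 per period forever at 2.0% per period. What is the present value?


PV = PMT / i
= 2741 / 0.02
= 137050.0


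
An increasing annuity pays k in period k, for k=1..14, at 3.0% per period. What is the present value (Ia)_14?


(Ia)_n = sum_{k=1}^{n} k * v^k, v = 1/(1+i)
v = 0.970874
Sum computed term by term:
(Ia)_14 = 79.3102


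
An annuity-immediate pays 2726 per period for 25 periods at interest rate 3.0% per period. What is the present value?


PV = PMT * (1 - (1+i)^(-n)) / i
= 2726 * (1 - (1+0.03)^(-25)) / 0.03
= 2726 * (1 - 0.477606) / 0.03
= 2726 * 17.413148
= 47468.2406


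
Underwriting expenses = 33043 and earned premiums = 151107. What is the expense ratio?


Expense ratio = expenses / premiums
= 33043 / 151107
= 0.2187


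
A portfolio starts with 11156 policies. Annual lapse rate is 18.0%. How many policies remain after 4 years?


remaining = initial * (1 - lapse)^years
= 11156 * (1 - 0.18)^4
= 11156 * 0.452122
= 5043.8704


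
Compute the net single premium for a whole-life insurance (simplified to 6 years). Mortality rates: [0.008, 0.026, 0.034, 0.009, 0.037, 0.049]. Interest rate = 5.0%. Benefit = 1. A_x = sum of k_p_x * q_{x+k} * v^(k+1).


v = 0.952381
Year 0: k_p_x=1.0, q=0.008, term=0.007619
Year 1: k_p_x=0.992, q=0.026, term=0.023394
Year 2: k_p_x=0.966208, q=0.034, term=0.028378
Year 3: k_p_x=0.933357, q=0.009, term=0.006911
Year 4: k_p_x=0.924957, q=0.037, term=0.026815
Year 5: k_p_x=0.890733, q=0.049, term=0.032569
A_x = 0.1257


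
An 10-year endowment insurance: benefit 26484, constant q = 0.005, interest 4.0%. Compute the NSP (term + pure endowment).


Term component = 1051.8976
Pure endowment = 10_p_x * v^10 * benefit = 0.95111 * 0.675564 * 26484 = 17016.9214
NSP = 18068.819


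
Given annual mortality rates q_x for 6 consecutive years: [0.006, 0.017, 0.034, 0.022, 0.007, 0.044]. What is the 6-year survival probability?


p_k = 1 - q_k for each year
Survival = product of (1 - q_k)
= 0.994 * 0.983 * 0.966 * 0.978 * 0.993 * 0.956
= 0.8763


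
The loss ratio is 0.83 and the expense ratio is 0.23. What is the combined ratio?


Combined ratio = loss ratio + expense ratio
= 0.83 + 0.23
= 1.06


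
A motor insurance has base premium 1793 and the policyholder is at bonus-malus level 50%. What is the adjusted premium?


adjusted = base * BM_level / 100
= 1793 * 50 / 100
= 1793 * 0.5
= 896.5


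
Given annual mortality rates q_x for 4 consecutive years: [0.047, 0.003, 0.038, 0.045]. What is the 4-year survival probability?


p_k = 1 - q_k for each year
Survival = product of (1 - q_k)
= 0.953 * 0.997 * 0.962 * 0.955
= 0.8729


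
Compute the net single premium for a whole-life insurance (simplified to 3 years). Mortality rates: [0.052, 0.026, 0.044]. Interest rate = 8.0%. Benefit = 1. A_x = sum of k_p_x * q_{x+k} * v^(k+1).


v = 0.925926
Year 0: k_p_x=1.0, q=0.052, term=0.048148
Year 1: k_p_x=0.948, q=0.026, term=0.021132
Year 2: k_p_x=0.923352, q=0.044, term=0.032251
A_x = 0.1015


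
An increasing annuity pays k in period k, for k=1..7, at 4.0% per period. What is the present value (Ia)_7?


(Ia)_n = sum_{k=1}^{n} k * v^k, v = 1/(1+i)
v = 0.961538
Sum computed term by term:
(Ia)_7 = 23.0678


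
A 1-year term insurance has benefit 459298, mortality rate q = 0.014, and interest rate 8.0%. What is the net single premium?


NSP = benefit * q * v
v = 1/(1+i) = 0.925926
NSP = 459298 * 0.014 * 0.925926
= 5953.863


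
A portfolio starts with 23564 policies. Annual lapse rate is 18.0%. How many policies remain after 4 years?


remaining = initial * (1 - lapse)^years
= 23564 * (1 - 0.18)^4
= 23564 * 0.452122
= 10653.7972


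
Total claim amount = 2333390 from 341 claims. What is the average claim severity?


severity = total / number
= 2333390 / 341
= 6842.7859


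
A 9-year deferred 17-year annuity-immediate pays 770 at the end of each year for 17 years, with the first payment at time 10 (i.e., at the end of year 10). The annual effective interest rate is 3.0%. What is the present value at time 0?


PV at time 9 of the 17-year annuity-immediate:
a_n = 770 * (1-(1+0.03)^(-17))/0.03 = 10137.9112
Discount back 9 years to time 0:
PV = 10137.9112 * (1+0.03)^(-9)
= 10137.9112 * 0.766417
= 7769.8648


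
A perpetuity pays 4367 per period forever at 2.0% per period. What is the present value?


PV = PMT / i
= 4367 / 0.02
= 218350.0


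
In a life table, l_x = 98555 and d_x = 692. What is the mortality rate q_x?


q_x = d_x / l_x
= 692 / 98555
= 0.007


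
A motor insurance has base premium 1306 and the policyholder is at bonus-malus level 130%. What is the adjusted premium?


adjusted = base * BM_level / 100
= 1306 * 130 / 100
= 1306 * 1.3
= 1697.8


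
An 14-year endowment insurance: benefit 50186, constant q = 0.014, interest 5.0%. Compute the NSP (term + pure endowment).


Term component = 6426.659
Pure endowment = 14_p_x * v^14 * benefit = 0.820875 * 0.505068 * 50186 = 20806.9874
NSP = 27233.6464


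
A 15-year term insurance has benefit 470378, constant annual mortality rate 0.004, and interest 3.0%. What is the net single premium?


NSP = benefit * sum_{k=0}^{n-1} k_p_x * q * v^(k+1)
With constant q=0.004, v=0.970874
Sum = 0.04654
NSP = 470378 * 0.04654
= 21891.3871


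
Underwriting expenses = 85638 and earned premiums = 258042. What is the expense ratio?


Expense ratio = expenses / premiums
= 85638 / 258042
= 0.3319


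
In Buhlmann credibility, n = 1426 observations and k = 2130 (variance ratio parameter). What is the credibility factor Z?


Z = n / (n + k)
= 1426 / (1426 + 2130)
= 1426 / 3556
= 0.401


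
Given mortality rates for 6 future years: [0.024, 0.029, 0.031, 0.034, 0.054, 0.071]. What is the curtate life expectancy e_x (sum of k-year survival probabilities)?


e_x = sum_{k=1}^{n} k_p_x
k_p_x values:
  1_p_x = 0.976
  2_p_x = 0.947696
  3_p_x = 0.918317
  4_p_x = 0.887095
  5_p_x = 0.839192
  6_p_x = 0.779609
e_x = 5.3479


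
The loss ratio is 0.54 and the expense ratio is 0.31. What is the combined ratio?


Combined ratio = loss ratio + expense ratio
= 0.54 + 0.31
= 0.85


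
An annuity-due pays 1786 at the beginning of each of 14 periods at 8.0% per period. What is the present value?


PV_due = PMT * (1-(1+i)^(-n))/i * (1+i)
PV_immediate = 14724.2073
PV_due = 14724.2073 * 1.08
= 15902.1438


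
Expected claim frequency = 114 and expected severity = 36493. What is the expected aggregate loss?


E[S] = E[N] * E[X]
= 114 * 36493
= 4.1602e+06


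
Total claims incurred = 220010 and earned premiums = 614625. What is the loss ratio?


Loss ratio = claims / premiums
= 220010 / 614625
= 0.358


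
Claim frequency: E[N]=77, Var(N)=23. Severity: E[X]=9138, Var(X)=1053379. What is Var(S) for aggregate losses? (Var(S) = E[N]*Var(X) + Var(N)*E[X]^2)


Var(S) = E[N]*Var(X) + Var(N)*E[X]^2
= 77*1053379 + 23*9138^2
= 81110183 + 1920570012
= 2.0017e+09


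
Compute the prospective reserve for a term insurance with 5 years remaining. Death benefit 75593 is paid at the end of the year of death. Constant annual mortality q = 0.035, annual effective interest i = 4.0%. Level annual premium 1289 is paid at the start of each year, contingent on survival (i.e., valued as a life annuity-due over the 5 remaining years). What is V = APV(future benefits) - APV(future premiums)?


v = 1/(1+i) = 0.961538
APV(future benefits) per unit = sum_{k=0}^{4} k_p_x * q * v^(k+1) = 0.145688
APV(future benefits) = 75593 * 0.145688 = 11012.966
Life annuity-due factor ä_{x:5} = sum_{k=0}^{4} k_p_x * v^k = 4.329004
APV(future premiums) = 1289 * 4.329004 = 5580.0865
V = 11012.966 - 5580.0865
= 5432.8795


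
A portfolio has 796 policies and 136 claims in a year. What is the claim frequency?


frequency = claims / policies
= 136 / 796
= 0.1709


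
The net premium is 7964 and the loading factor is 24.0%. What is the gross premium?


Gross = net * (1 + loading)
= 7964 * (1 + 0.24)
= 7964 * 1.24
= 9875.36


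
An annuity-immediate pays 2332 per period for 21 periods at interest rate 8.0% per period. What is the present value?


PV = PMT * (1 - (1+i)^(-n)) / i
= 2332 * (1 - (1+0.08)^(-21)) / 0.08
= 2332 * (1 - 0.198656) / 0.08
= 2332 * 10.016803
= 23359.185


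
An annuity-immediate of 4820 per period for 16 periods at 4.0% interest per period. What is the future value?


FV = PMT * ((1+i)^n - 1) / i
= 4820 * ((1.04)^16 - 1) / 0.04
= 4820 * (1.872981 - 1) / 0.04
= 105194.2401


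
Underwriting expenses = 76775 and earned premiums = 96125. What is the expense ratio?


Expense ratio = expenses / premiums
= 76775 / 96125
= 0.7987


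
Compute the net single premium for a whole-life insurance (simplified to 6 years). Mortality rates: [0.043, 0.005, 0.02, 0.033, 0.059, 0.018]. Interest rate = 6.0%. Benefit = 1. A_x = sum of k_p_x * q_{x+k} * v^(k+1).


v = 0.943396
Year 0: k_p_x=1.0, q=0.043, term=0.040566
Year 1: k_p_x=0.957, q=0.005, term=0.004259
Year 2: k_p_x=0.952215, q=0.02, term=0.01599
Year 3: k_p_x=0.933171, q=0.033, term=0.024392
Year 4: k_p_x=0.902376, q=0.059, term=0.039784
Year 5: k_p_x=0.849136, q=0.018, term=0.010775
A_x = 0.1358


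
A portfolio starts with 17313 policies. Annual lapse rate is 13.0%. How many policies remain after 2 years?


remaining = initial * (1 - lapse)^years
= 17313 * (1 - 0.13)^2
= 17313 * 0.7569
= 13104.2097


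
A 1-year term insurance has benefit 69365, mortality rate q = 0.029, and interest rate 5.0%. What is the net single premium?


NSP = benefit * q * v
v = 1/(1+i) = 0.952381
NSP = 69365 * 0.029 * 0.952381
= 1915.7952


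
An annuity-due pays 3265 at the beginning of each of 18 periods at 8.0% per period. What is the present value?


PV_due = PMT * (1-(1+i)^(-n))/i * (1+i)
PV_immediate = 30599.2115
PV_due = 30599.2115 * 1.08
= 33047.1484


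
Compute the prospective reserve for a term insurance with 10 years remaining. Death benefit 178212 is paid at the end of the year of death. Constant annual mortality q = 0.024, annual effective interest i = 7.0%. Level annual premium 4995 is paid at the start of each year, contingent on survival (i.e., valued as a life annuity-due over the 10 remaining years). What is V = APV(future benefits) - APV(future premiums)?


v = 1/(1+i) = 0.934579
APV(future benefits) per unit = sum_{k=0}^{9} k_p_x * q * v^(k+1) = 0.15352
APV(future benefits) = 178212 * 0.15352 = 27359.1212
Life annuity-due factor ä_{x:10} = sum_{k=0}^{9} k_p_x * v^k = 6.844437
APV(future premiums) = 4995 * 6.844437 = 34187.9633
V = 27359.1212 - 34187.9633
= -6828.842


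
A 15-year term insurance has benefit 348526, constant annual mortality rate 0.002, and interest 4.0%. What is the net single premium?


NSP = benefit * sum_{k=0}^{n-1} k_p_x * q * v^(k+1)
With constant q=0.002, v=0.961538
Sum = 0.02196
NSP = 348526 * 0.02196
= 7653.668


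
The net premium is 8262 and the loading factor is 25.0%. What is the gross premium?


Gross = net * (1 + loading)
= 8262 * (1 + 0.25)
= 8262 * 1.25
= 10327.5


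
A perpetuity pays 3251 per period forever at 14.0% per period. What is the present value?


PV = PMT / i
= 3251 / 0.14
= 23221.4286


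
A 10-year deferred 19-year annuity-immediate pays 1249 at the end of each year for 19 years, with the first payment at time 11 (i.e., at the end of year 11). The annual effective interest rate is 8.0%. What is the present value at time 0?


PV at time 10 of the 19-year annuity-immediate:
a_n = 1249 * (1-(1+0.08)^(-19))/0.08 = 11994.8954
Discount back 10 years to time 0:
PV = 11994.8954 * (1+0.08)^(-10)
= 11994.8954 * 0.463193
= 5555.9574


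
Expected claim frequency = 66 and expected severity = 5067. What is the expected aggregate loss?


E[S] = E[N] * E[X]
= 66 * 5067
= 334422


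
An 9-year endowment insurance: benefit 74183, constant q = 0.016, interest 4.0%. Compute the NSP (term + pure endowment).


Term component = 8315.8452
Pure endowment = 9_p_x * v^9 * benefit = 0.86488 * 0.702587 * 74183 = 45077.5418
NSP = 53393.387


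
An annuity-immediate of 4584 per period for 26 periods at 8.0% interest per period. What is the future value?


FV = PMT * ((1+i)^n - 1) / i
= 4584 * ((1.08)^26 - 1) / 0.08
= 4584 * (7.396353 - 1) / 0.08
= 366511.039


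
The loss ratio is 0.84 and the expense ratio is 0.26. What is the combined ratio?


Combined ratio = loss ratio + expense ratio
= 0.84 + 0.26
= 1.1


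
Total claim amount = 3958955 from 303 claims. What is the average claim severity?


severity = total / number
= 3958955 / 303
= 13065.8581


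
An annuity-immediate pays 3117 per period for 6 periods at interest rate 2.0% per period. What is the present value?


PV = PMT * (1 - (1+i)^(-n)) / i
= 3117 * (1 - (1+0.02)^(-6)) / 0.02
= 3117 * (1 - 0.887971) / 0.02
= 3117 * 5.601431
= 17459.6601


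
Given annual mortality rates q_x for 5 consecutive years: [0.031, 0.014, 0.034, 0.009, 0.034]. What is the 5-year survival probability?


p_k = 1 - q_k for each year
Survival = product of (1 - q_k)
= 0.969 * 0.986 * 0.966 * 0.991 * 0.966
= 0.8835


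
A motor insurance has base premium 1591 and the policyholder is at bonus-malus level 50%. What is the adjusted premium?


adjusted = base * BM_level / 100
= 1591 * 50 / 100
= 1591 * 0.5
= 795.5


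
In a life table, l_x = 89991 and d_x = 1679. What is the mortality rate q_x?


q_x = d_x / l_x
= 1679 / 89991
= 0.0187


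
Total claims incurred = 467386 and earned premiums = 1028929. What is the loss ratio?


Loss ratio = claims / premiums
= 467386 / 1028929
= 0.4542


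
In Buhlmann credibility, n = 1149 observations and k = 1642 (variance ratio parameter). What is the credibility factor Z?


Z = n / (n + k)
= 1149 / (1149 + 1642)
= 1149 / 2791
= 0.4117


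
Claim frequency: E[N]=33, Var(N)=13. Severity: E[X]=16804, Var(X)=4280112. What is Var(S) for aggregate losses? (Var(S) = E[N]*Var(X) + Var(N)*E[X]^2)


Var(S) = E[N]*Var(X) + Var(N)*E[X]^2
= 33*4280112 + 13*16804^2
= 141243696 + 3670867408
= 3.8121e+09


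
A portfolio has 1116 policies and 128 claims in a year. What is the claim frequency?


frequency = claims / policies
= 128 / 1116
= 0.1147


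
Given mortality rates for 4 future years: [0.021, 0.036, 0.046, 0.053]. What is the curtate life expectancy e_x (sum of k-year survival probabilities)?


e_x = sum_{k=1}^{n} k_p_x
k_p_x values:
  1_p_x = 0.979
  2_p_x = 0.943756
  3_p_x = 0.900343
  4_p_x = 0.852625
e_x = 3.6757


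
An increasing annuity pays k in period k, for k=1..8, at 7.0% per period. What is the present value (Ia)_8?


(Ia)_n = sum_{k=1}^{n} k * v^k, v = 1/(1+i)
v = 0.934579
Sum computed term by term:
(Ia)_8 = 24.7602


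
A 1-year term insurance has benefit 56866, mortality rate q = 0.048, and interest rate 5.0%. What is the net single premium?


NSP = benefit * q * v
v = 1/(1+i) = 0.952381
NSP = 56866 * 0.048 * 0.952381
= 2599.5886


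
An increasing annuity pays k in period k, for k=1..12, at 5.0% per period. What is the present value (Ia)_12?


(Ia)_n = sum_{k=1}^{n} k * v^k, v = 1/(1+i)
v = 0.952381
Sum computed term by term:
(Ia)_12 = 52.4873


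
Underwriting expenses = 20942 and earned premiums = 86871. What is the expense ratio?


Expense ratio = expenses / premiums
= 20942 / 86871
= 0.2411


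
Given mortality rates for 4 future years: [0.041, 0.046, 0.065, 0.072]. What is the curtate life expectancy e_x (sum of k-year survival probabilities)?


e_x = sum_{k=1}^{n} k_p_x
k_p_x values:
  1_p_x = 0.959
  2_p_x = 0.914886
  3_p_x = 0.855418
  4_p_x = 0.793828
e_x = 3.5231


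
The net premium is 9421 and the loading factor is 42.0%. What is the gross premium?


Gross = net * (1 + loading)
= 9421 * (1 + 0.42)
= 9421 * 1.42
= 13377.82


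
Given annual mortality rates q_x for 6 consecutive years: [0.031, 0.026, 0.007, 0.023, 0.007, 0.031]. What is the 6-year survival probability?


p_k = 1 - q_k for each year
Survival = product of (1 - q_k)
= 0.969 * 0.974 * 0.993 * 0.977 * 0.993 * 0.969
= 0.881


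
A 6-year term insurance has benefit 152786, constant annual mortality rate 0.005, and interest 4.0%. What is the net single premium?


NSP = benefit * sum_{k=0}^{n-1} k_p_x * q * v^(k+1)
With constant q=0.005, v=0.961538
Sum = 0.0259
NSP = 152786 * 0.0259
= 3957.1661


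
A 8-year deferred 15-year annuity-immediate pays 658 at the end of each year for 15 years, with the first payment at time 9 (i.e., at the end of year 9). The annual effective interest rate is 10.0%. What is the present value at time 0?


PV at time 8 of the 15-year annuity-immediate:
a_n = 658 * (1-(1+0.1)^(-15))/0.1 = 5004.8003
Discount back 8 years to time 0:
PV = 5004.8003 * (1+0.1)^(-8)
= 5004.8003 * 0.466507
= 2334.7763


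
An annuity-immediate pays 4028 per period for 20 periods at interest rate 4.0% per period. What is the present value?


PV = PMT * (1 - (1+i)^(-n)) / i
= 4028 * (1 - (1+0.04)^(-20)) / 0.04
= 4028 * (1 - 0.456387) / 0.04
= 4028 * 13.590326
= 54741.8345


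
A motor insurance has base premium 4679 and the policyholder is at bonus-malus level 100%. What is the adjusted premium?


adjusted = base * BM_level / 100
= 4679 * 100 / 100
= 4679 * 1.0
= 4679.0


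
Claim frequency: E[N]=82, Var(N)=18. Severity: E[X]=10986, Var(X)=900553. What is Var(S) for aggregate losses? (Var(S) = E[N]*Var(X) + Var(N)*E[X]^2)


Var(S) = E[N]*Var(X) + Var(N)*E[X]^2
= 82*900553 + 18*10986^2
= 73845346 + 2172459528
= 2.2463e+09


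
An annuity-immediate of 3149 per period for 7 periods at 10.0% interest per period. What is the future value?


FV = PMT * ((1+i)^n - 1) / i
= 3149 * ((1.1)^7 - 1) / 0.1
= 3149 * (1.948717 - 1) / 0.1
= 29875.1015


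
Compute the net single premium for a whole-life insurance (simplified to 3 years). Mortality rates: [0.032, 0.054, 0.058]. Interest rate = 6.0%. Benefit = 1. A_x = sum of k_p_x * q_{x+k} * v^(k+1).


v = 0.943396
Year 0: k_p_x=1.0, q=0.032, term=0.030189
Year 1: k_p_x=0.968, q=0.054, term=0.046522
Year 2: k_p_x=0.915728, q=0.058, term=0.044594
A_x = 0.1213


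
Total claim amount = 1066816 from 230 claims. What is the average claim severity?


severity = total / number
= 1066816 / 230
= 4638.3304


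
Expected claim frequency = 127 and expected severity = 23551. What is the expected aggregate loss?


E[S] = E[N] * E[X]
= 127 * 23551
= 2.9910e+06


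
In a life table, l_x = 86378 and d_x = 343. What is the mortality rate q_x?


q_x = d_x / l_x
= 343 / 86378
= 0.004


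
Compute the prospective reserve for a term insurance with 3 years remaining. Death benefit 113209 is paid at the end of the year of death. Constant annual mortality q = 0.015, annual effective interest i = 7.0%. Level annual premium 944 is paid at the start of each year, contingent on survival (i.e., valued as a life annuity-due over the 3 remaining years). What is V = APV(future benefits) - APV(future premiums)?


v = 1/(1+i) = 0.934579
APV(future benefits) per unit = sum_{k=0}^{2} k_p_x * q * v^(k+1) = 0.038804
APV(future benefits) = 113209 * 0.038804 = 4392.921
Life annuity-due factor ä_{x:3} = sum_{k=0}^{2} k_p_x * v^k = 2.767993
APV(future premiums) = 944 * 2.767993 = 2612.9852
V = 4392.921 - 2612.9852
= 1779.9358


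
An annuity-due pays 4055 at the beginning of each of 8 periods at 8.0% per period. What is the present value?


PV_due = PMT * (1-(1+i)^(-n))/i * (1+i)
PV_immediate = 23302.6209
PV_due = 23302.6209 * 1.08
= 25166.8306


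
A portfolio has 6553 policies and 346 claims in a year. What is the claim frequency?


frequency = claims / policies
= 346 / 6553
= 0.0528


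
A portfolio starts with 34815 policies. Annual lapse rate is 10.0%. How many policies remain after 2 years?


remaining = initial * (1 - lapse)^years
= 34815 * (1 - 0.1)^2
= 34815 * 0.81
= 28200.15


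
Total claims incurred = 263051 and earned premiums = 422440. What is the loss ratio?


Loss ratio = claims / premiums
= 263051 / 422440
= 0.6227


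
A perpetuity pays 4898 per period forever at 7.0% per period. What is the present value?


PV = PMT / i
= 4898 / 0.07
= 69971.4286


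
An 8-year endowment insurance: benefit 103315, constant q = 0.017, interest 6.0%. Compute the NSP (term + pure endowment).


Term component = 10333.0172
Pure endowment = 8_p_x * v^8 * benefit = 0.871823 * 0.627412 * 103315 = 56512.5105
NSP = 66845.5276


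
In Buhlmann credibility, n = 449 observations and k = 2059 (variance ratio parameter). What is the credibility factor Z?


Z = n / (n + k)
= 449 / (449 + 2059)
= 449 / 2508
= 0.179
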